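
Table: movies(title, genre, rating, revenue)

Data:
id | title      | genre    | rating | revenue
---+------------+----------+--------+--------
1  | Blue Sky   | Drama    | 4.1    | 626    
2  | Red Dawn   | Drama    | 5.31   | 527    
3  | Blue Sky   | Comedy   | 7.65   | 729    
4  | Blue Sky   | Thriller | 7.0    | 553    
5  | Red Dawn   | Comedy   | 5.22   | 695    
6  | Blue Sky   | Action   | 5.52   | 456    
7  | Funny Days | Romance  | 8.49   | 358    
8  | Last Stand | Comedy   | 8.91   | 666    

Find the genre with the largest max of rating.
SELECT genre, MAX(rating) as val
FROM movies
GROUP BY genre
ORDER BY val DESC
LIMIT 1

Result: Comedy with max(rating) = 8.91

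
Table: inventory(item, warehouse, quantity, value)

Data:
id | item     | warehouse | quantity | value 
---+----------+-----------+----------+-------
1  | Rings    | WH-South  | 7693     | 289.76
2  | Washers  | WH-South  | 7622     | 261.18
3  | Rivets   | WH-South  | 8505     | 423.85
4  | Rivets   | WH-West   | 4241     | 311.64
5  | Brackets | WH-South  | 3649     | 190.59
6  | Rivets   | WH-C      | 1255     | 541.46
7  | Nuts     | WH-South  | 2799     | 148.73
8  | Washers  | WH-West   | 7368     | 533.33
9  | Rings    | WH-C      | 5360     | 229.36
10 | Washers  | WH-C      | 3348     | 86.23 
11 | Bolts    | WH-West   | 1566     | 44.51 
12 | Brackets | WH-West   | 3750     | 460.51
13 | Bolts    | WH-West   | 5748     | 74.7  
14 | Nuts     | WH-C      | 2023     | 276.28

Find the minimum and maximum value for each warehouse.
SELECT warehouse, MIN(value), MAX(value)
FROM inventory
GROUP BY warehouse

Result:
  WH-C: min=86.23, max=541.46
  WH-South: min=148.73, max=423.85
  WH-West: min=44.51, max=533.33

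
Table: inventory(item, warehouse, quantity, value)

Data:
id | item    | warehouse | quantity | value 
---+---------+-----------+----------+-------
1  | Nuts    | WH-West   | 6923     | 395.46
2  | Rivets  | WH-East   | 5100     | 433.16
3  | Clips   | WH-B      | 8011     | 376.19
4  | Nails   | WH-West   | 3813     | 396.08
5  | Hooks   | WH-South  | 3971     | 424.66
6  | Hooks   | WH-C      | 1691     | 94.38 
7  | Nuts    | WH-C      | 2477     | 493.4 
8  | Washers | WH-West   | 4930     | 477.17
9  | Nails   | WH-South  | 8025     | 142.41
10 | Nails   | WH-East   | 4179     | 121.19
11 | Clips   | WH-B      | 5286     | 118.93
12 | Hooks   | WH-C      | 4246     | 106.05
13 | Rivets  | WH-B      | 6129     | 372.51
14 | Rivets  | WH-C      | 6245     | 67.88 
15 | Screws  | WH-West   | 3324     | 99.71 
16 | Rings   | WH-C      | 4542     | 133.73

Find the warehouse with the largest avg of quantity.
SELECT warehouse, AVG(quantity) as val
FROM inventory
GROUP BY warehouse
ORDER BY val DESC
LIMIT 1

Result: WH-B with avg(quantity) = 6475.33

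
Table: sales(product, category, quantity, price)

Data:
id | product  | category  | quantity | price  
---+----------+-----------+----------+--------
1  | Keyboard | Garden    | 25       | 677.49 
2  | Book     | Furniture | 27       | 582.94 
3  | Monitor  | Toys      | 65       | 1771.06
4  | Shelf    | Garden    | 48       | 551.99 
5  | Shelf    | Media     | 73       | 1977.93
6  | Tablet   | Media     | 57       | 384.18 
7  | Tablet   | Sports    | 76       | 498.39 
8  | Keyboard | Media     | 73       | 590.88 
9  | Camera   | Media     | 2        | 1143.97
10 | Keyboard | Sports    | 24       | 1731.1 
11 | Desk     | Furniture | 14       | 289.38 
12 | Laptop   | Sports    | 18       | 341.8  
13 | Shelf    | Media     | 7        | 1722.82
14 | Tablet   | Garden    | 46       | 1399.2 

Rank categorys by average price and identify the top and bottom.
SELECT category, AVG(price)
FROM sales
GROUP BY category
ORDER BY AVG(price)

All groups:
  Furniture: 436.16
  Sports: 857.10
  Garden: 876.23
  Media: 1163.96
  Toys: 1771.06

Highest: Toys (1771.06)
Lowest: Furniture (436.16)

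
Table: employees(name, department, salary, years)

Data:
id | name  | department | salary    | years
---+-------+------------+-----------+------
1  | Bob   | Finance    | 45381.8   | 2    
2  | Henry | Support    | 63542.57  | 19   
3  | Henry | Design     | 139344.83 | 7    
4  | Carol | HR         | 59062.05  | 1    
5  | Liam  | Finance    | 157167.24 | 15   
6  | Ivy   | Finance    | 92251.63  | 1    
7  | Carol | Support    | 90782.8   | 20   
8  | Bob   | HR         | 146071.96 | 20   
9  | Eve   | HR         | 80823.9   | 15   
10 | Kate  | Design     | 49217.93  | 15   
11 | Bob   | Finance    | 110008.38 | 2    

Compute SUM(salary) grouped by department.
SELECT department, SUM(salary) as result
FROM employees
GROUP BY department

Result:
  Design: 188562.76
  Finance: 404809.05
  HR: 285957.91
  Support: 154325.37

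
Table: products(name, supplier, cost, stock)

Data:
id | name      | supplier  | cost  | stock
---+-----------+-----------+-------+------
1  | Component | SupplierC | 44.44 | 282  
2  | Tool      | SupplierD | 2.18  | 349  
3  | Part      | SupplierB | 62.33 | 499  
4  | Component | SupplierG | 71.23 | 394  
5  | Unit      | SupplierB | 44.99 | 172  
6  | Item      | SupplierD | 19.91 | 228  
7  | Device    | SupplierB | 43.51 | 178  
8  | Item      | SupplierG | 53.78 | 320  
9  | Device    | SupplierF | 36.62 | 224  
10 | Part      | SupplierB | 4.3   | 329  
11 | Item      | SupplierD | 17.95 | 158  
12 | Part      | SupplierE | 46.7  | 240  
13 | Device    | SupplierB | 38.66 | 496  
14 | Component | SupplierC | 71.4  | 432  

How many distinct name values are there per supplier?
SELECT supplier, COUNT(DISTINCT name)
FROM products
GROUP BY supplier

Result:
  SupplierB: 3 distinct
  SupplierC: 1 distinct
  SupplierD: 2 distinct
  SupplierE: 1 distinct
  SupplierF: 1 distinct
  SupplierG: 2 distinct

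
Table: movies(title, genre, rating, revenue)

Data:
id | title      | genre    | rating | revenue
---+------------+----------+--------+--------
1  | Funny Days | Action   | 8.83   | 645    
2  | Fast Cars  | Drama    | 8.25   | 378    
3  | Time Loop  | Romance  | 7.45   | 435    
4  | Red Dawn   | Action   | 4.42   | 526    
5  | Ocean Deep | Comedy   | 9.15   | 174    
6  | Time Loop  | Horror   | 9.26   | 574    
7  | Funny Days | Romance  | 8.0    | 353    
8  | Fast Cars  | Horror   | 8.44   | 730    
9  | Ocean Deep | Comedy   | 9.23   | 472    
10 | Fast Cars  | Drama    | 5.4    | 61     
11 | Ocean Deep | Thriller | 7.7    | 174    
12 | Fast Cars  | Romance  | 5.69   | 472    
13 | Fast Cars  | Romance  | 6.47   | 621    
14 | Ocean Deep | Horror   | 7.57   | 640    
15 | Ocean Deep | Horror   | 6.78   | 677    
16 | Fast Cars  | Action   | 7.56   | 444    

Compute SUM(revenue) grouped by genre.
SELECT genre, SUM(revenue) as result
FROM movies
GROUP BY genre

Result:
  Action: 1615
  Comedy: 646
  Drama: 439
  Horror: 2621
  Romance: 1881
  Thriller: 174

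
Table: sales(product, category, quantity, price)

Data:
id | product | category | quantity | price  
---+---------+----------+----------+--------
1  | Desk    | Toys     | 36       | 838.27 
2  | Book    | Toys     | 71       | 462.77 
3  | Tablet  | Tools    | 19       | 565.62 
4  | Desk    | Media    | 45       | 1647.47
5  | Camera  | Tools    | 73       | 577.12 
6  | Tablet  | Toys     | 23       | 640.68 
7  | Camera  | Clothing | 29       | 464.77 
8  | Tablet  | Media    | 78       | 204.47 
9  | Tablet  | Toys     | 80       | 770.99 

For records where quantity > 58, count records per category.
SELECT category, COUNT(*)
FROM sales
WHERE quantity > 58
GROUP BY category

Note: WHERE filters rows before grouping.

Result:
  Media: 1
  Tools: 1
  Toys: 2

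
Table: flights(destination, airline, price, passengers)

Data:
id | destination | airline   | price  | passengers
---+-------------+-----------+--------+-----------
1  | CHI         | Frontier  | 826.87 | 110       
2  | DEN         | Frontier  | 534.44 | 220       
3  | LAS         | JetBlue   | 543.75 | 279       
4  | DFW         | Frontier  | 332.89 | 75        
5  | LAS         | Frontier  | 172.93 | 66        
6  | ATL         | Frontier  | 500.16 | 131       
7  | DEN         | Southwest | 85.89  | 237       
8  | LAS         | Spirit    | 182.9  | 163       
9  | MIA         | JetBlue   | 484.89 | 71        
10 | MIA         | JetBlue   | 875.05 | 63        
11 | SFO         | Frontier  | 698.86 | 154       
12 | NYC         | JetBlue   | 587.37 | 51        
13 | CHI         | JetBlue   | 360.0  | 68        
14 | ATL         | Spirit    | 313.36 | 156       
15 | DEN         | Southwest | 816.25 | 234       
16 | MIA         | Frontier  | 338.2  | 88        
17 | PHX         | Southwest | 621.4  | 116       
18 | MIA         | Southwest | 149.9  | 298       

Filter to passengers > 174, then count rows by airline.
SELECT airline, COUNT(*)
FROM flights
WHERE passengers > 174
GROUP BY airline

Note: WHERE filters rows before grouping.

Result:
  Frontier: 1
  JetBlue: 1
  Southwest: 3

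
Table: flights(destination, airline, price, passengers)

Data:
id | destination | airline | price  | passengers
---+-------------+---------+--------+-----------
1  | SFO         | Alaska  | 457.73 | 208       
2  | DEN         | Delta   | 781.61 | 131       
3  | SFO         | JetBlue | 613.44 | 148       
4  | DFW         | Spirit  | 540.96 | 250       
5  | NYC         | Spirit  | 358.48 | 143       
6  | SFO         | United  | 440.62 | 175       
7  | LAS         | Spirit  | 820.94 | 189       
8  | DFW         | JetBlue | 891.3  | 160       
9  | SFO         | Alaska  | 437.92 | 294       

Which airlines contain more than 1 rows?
SELECT airline, COUNT(*) as cnt
FROM flights
GROUP BY airline
HAVING COUNT(*) > 1

Result:
  Alaska: 2
  JetBlue: 2
  Spirit: 3

Note: HAVING filters groups after aggregation, WHERE filters rows before.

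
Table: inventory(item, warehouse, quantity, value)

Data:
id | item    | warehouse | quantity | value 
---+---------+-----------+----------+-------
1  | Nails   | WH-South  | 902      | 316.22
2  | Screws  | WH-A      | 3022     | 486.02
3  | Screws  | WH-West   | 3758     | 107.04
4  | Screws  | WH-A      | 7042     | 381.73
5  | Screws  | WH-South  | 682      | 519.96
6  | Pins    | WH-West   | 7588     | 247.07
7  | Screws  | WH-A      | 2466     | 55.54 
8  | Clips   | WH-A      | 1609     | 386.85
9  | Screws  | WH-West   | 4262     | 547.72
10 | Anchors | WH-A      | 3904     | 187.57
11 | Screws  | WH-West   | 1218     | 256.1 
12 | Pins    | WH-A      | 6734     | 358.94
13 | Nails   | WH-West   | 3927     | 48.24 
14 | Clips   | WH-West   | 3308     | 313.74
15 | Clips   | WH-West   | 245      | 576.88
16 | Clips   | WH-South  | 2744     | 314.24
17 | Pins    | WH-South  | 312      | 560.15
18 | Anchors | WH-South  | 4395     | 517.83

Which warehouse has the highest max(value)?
SELECT warehouse, MAX(value) as val
FROM inventory
GROUP BY warehouse
ORDER BY val DESC
LIMIT 1

Result: WH-West with max(value) = 576.88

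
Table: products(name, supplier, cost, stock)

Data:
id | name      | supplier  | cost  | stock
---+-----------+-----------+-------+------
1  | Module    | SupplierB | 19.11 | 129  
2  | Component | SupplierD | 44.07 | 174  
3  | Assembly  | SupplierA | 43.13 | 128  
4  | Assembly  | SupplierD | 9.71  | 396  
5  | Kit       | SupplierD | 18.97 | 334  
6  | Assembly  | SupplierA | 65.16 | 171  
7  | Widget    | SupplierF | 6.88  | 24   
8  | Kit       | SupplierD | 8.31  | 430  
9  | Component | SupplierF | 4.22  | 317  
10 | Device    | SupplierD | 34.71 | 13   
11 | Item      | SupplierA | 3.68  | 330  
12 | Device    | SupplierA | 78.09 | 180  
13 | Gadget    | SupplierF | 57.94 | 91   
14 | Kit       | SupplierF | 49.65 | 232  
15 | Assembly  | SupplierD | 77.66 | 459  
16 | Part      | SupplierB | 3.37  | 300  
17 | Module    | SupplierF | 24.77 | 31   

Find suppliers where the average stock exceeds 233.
SELECT supplier, AVG(stock)
FROM products
GROUP BY supplier
HAVING AVG(stock) > 233

Result:
  SupplierD: avg=301.00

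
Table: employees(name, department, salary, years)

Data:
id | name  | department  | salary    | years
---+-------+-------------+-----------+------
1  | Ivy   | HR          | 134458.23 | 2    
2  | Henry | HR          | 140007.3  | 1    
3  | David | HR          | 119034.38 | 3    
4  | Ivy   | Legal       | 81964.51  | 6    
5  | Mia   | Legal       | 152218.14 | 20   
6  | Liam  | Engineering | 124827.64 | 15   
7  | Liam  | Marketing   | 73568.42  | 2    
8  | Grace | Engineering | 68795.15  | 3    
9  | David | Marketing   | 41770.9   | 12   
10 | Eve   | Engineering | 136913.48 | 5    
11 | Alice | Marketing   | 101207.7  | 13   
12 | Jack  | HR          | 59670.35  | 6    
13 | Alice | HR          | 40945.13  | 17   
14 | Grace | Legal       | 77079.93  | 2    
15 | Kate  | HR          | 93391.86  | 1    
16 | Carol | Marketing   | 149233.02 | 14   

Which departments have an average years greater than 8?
SELECT department, AVG(years)
FROM employees
GROUP BY department
HAVING AVG(years) > 8

Result:
  Legal: avg=9.33
  Marketing: avg=10.25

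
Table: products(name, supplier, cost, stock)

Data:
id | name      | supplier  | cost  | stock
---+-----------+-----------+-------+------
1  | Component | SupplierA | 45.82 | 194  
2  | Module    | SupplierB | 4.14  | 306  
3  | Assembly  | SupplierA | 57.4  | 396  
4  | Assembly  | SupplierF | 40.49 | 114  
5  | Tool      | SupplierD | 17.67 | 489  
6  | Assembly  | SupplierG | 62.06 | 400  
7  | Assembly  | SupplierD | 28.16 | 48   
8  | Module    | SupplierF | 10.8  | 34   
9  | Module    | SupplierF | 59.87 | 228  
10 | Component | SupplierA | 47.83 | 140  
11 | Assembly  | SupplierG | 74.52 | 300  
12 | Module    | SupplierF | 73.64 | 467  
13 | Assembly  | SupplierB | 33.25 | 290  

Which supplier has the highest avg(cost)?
SELECT supplier, AVG(cost) as val
FROM products
GROUP BY supplier
ORDER BY val DESC
LIMIT 1

Result: SupplierG with avg(cost) = 68.29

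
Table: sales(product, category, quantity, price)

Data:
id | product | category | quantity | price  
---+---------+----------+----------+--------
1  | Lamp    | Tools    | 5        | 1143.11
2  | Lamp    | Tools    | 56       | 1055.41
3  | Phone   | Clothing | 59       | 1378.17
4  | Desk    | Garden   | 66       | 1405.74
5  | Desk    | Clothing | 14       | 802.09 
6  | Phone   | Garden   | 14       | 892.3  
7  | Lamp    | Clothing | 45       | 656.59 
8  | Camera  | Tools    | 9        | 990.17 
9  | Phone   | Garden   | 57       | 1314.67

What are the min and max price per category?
SELECT category, MIN(price), MAX(price)
FROM sales
GROUP BY category

Result:
  Clothing: min=656.59, max=1378.17
  Garden: min=892.30, max=1405.74
  Tools: min=990.17, max=1143.11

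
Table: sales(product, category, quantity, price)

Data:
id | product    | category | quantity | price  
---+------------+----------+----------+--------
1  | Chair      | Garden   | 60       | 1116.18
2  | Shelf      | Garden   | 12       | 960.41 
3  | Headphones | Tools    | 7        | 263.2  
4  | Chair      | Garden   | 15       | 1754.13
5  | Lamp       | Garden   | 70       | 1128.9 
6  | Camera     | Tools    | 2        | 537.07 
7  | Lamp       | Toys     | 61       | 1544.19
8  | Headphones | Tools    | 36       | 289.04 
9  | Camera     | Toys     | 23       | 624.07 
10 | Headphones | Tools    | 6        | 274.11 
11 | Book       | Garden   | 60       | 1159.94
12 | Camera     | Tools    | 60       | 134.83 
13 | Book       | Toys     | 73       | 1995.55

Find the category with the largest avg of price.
SELECT category, AVG(price) as val
FROM sales
GROUP BY category
ORDER BY val DESC
LIMIT 1

Result: Toys with avg(price) = 1387.94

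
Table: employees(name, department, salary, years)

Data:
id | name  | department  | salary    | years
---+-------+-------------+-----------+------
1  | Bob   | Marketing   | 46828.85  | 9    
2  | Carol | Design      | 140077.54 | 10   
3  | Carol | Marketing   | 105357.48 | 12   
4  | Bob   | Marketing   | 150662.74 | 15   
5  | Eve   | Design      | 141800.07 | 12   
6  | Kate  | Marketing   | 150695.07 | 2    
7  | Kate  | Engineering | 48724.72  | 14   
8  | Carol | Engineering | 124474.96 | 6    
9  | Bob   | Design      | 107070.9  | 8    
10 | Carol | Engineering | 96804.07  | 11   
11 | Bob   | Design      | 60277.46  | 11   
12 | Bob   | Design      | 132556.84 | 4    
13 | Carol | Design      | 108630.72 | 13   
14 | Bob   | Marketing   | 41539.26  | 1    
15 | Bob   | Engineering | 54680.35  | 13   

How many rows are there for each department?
SELECT department, COUNT(*) as count
FROM employees
GROUP BY department

Result:
  Design: 6
  Engineering: 4
  Marketing: 5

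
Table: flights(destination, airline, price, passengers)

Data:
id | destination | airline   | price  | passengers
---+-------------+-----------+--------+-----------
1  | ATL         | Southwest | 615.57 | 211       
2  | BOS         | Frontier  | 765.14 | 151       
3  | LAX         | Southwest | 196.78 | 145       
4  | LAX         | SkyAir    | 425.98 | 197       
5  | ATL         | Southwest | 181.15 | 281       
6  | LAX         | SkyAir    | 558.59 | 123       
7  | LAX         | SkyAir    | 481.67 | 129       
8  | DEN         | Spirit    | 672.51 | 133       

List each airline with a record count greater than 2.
SELECT airline, COUNT(*) as cnt
FROM flights
GROUP BY airline
HAVING COUNT(*) > 2

Result:
  SkyAir: 3
  Southwest: 3

Note: HAVING filters groups after aggregation, WHERE filters rows before.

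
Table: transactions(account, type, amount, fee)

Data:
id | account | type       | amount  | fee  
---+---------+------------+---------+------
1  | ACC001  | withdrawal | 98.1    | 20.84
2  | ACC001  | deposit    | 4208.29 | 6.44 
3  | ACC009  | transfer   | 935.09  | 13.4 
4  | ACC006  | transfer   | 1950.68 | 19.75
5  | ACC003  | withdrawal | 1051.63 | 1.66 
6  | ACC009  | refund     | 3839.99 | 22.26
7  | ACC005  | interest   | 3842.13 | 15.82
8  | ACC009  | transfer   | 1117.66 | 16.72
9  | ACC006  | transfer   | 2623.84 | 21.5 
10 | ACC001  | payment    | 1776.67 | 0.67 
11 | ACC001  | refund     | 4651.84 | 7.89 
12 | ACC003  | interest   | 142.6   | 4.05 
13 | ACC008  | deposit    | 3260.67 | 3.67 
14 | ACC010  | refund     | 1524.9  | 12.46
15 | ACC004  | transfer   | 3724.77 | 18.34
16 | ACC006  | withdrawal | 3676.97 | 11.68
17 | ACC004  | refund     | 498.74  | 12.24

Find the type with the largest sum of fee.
SELECT type, SUM(fee) as val
FROM transactions
GROUP BY type
ORDER BY val DESC
LIMIT 1

Result: transfer with sum(fee) = 89.71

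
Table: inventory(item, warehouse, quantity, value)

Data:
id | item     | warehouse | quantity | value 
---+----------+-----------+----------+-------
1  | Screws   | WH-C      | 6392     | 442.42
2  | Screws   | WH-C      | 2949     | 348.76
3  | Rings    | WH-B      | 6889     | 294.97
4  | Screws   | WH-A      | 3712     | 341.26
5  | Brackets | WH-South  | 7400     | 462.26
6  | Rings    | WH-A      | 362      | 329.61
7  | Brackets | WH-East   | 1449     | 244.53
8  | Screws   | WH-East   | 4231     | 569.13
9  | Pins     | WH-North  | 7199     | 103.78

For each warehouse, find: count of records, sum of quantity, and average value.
SELECT warehouse,
       COUNT(*) as cnt,
       SUM(quantity) as total_quantity,
       AVG(value) as avg_value
FROM inventory
GROUP BY warehouse

Result:
  WH-A: 2 records, 4074 total quantity, 335.44 avg value
  WH-B: 1 records, 6889 total quantity, 294.97 avg value
  WH-C: 2 records, 9341 total quantity, 395.59 avg value
  WH-East: 2 records, 5680 total quantity, 406.83 avg value
  WH-North: 1 records, 7199 total quantity, 103.78 avg value
  WH-South: 1 records, 7400 total quantity, 462.26 avg value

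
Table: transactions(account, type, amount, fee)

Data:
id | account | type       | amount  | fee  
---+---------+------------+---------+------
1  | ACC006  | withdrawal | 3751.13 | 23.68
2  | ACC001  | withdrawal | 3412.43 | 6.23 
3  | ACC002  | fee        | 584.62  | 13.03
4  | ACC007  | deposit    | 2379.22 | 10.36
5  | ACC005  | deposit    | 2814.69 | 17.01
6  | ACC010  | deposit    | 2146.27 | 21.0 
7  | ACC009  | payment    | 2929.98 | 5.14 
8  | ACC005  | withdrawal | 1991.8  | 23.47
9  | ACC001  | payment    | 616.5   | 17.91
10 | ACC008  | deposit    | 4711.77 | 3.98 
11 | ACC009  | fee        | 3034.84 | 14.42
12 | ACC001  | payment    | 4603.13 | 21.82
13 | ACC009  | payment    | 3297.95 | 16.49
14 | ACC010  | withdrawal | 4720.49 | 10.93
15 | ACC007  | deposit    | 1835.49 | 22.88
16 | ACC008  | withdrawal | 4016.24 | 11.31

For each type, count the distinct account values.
SELECT type, COUNT(DISTINCT account)
FROM transactions
GROUP BY type

Result:
  deposit: 4 distinct
  fee: 2 distinct
  payment: 2 distinct
  withdrawal: 5 distinct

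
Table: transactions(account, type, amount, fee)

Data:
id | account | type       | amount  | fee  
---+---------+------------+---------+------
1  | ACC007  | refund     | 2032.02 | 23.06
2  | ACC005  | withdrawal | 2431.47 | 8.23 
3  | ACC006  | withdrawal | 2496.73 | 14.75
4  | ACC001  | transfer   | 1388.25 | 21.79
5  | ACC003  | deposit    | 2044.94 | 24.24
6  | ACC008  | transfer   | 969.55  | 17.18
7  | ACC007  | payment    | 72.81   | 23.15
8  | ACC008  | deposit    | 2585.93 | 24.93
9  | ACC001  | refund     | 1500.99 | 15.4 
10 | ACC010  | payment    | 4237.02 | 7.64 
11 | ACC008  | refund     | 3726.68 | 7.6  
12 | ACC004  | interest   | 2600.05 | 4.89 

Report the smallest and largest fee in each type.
SELECT type, MIN(fee), MAX(fee)
FROM transactions
GROUP BY type

Result:
  deposit: min=24.24, max=24.93
  interest: min=4.89, max=4.89
  payment: min=7.64, max=23.15
  refund: min=7.60, max=23.06
  transfer: min=17.18, max=21.79
  withdrawal: min=8.23, max=14.75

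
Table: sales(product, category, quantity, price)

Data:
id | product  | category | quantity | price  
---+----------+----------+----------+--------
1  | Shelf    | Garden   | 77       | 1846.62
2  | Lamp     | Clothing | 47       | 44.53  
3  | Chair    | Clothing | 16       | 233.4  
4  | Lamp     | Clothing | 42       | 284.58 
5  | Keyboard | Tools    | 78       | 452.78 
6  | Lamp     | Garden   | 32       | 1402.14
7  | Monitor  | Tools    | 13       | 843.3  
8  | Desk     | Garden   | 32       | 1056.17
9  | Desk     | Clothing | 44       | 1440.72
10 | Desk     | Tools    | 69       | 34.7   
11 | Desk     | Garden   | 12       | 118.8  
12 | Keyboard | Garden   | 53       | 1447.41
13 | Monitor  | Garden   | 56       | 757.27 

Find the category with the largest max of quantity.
SELECT category, MAX(quantity) as val
FROM sales
GROUP BY category
ORDER BY val DESC
LIMIT 1

Result: Tools with max(quantity) = 78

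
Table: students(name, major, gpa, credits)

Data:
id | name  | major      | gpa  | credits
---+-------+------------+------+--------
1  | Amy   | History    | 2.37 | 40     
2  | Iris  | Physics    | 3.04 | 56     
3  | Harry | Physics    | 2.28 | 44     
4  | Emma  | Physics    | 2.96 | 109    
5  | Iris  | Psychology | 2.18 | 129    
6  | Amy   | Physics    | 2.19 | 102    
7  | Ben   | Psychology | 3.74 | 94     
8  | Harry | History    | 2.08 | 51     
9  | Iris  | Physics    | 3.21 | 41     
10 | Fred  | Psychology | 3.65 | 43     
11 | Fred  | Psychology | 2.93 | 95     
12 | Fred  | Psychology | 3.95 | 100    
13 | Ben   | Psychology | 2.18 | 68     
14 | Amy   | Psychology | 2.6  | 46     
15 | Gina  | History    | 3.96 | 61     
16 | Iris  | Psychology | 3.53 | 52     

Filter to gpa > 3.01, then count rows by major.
SELECT major, COUNT(*)
FROM students
WHERE gpa > 3.01
GROUP BY major

Note: WHERE filters rows before grouping.

Result:
  History: 1
  Physics: 2
  Psychology: 4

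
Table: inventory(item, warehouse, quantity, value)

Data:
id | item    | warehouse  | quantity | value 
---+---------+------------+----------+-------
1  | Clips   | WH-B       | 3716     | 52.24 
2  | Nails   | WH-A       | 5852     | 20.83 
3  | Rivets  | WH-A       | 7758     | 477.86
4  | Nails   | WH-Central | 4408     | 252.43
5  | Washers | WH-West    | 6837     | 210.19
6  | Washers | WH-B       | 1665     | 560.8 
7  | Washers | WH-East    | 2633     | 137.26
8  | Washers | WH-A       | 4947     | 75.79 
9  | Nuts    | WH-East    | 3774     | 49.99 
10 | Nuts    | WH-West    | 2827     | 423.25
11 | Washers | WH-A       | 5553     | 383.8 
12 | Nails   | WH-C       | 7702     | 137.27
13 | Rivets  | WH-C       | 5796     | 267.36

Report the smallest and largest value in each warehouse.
SELECT warehouse, MIN(value), MAX(value)
FROM inventory
GROUP BY warehouse

Result:
  WH-A: min=20.83, max=477.86
  WH-B: min=52.24, max=560.80
  WH-C: min=137.27, max=267.36
  WH-Central: min=252.43, max=252.43
  WH-East: min=49.99, max=137.26
  WH-West: min=210.19, max=423.25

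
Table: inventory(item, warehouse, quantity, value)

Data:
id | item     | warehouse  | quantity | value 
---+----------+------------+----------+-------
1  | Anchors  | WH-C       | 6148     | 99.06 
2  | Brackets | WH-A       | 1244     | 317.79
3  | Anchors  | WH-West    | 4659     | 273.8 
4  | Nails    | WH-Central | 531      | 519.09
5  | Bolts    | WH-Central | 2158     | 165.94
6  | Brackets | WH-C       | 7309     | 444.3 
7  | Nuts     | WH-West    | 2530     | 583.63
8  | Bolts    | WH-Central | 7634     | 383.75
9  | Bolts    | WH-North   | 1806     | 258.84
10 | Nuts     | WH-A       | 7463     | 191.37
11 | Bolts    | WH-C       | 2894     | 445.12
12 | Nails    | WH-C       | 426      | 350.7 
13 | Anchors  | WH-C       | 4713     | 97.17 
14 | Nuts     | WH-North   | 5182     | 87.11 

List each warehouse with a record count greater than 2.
SELECT warehouse, COUNT(*) as cnt
FROM inventory
GROUP BY warehouse
HAVING COUNT(*) > 2

Result:
  WH-C: 5
  WH-Central: 3

Note: HAVING filters groups after aggregation, WHERE filters rows before.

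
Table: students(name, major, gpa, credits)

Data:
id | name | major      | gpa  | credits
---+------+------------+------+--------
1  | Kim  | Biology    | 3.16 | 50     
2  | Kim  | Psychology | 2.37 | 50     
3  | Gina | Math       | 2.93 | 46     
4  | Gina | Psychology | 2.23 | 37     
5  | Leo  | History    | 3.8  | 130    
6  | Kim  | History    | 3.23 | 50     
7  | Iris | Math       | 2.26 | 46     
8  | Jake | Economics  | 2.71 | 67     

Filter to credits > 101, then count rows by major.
SELECT major, COUNT(*)
FROM students
WHERE credits > 101
GROUP BY major

Note: WHERE filters rows before grouping.

Result:
  History: 1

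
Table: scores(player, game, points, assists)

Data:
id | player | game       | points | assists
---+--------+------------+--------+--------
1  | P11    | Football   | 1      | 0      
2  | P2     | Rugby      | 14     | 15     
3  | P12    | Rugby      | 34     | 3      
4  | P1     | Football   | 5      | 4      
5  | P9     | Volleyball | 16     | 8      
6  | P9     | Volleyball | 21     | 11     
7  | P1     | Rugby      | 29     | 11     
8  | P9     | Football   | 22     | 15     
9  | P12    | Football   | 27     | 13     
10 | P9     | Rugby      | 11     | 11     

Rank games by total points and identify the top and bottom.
SELECT game, SUM(points)
FROM scores
GROUP BY game
ORDER BY SUM(points)

All groups:
  Volleyball: 37
  Football: 55
  Rugby: 88

Highest: Rugby (88)
Lowest: Volleyball (37)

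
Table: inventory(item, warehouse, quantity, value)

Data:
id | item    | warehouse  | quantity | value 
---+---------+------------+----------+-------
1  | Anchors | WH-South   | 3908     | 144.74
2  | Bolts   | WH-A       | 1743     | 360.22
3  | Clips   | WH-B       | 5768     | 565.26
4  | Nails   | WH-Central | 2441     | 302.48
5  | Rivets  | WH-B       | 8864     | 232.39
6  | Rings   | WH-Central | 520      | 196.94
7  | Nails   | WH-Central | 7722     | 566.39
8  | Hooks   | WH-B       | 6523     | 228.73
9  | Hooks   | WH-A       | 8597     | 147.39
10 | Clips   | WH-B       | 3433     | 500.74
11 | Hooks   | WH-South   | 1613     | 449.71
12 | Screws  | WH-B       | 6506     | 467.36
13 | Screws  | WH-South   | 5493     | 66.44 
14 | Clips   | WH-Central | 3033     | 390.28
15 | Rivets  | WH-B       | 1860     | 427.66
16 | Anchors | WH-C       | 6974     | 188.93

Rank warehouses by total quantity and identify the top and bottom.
SELECT warehouse, SUM(quantity)
FROM inventory
GROUP BY warehouse
ORDER BY SUM(quantity)

All groups:
  WH-C: 6974
  WH-A: 10340
  WH-South: 11014
  WH-Central: 13716
  WH-B: 32954

Highest: WH-B (32954)
Lowest: WH-C (6974)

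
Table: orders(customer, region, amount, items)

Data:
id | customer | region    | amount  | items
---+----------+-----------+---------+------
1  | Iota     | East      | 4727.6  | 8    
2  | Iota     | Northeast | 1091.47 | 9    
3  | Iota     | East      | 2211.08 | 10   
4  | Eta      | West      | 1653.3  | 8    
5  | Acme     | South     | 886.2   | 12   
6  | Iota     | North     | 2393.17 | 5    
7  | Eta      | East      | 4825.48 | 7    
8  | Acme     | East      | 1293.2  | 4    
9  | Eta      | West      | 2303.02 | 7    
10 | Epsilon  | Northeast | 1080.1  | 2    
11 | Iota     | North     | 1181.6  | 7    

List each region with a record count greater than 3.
SELECT region, COUNT(*) as cnt
FROM orders
GROUP BY region
HAVING COUNT(*) > 3

Result:
  East: 4

Note: HAVING filters groups after aggregation, WHERE filters rows before.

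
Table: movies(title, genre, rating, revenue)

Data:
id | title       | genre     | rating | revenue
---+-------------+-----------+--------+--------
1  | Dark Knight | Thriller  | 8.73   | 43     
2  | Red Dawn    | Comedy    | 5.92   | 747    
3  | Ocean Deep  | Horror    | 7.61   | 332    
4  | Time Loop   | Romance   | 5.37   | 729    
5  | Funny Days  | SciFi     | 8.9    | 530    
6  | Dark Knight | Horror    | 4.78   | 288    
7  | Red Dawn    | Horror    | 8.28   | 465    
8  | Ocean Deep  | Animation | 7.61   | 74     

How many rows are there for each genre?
SELECT genre, COUNT(*) as count
FROM movies
GROUP BY genre

Result:
  Animation: 1
  Comedy: 1
  Horror: 3
  Romance: 1
  SciFi: 1
  Thriller: 1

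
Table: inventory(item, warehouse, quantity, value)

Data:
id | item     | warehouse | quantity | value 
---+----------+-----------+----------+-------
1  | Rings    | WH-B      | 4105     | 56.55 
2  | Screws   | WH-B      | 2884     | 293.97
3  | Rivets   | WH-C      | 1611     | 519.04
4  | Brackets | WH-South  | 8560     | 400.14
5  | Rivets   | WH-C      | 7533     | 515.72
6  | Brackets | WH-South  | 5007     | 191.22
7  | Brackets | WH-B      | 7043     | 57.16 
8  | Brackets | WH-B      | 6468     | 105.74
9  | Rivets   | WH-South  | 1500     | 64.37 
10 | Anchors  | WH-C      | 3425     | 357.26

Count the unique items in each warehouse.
SELECT warehouse, COUNT(DISTINCT item)
FROM inventory
GROUP BY warehouse

Result:
  WH-B: 3 distinct
  WH-C: 2 distinct
  WH-South: 2 distinct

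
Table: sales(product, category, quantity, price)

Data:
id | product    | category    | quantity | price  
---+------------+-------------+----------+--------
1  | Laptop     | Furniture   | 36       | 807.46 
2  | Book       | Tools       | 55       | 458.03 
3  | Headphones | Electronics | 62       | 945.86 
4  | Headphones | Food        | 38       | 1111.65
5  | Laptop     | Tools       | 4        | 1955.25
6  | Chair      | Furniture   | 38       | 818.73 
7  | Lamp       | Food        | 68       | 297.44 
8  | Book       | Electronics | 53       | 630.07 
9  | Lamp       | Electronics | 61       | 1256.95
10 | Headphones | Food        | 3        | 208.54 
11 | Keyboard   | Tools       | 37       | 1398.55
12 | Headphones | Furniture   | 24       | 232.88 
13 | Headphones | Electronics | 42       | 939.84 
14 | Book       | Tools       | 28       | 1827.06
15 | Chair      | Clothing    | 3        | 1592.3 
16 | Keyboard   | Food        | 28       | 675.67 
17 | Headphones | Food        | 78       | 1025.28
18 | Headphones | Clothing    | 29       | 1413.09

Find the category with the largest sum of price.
SELECT category, SUM(price) as val
FROM sales
GROUP BY category
ORDER BY val DESC
LIMIT 1

Result: Tools with sum(price) = 5638.89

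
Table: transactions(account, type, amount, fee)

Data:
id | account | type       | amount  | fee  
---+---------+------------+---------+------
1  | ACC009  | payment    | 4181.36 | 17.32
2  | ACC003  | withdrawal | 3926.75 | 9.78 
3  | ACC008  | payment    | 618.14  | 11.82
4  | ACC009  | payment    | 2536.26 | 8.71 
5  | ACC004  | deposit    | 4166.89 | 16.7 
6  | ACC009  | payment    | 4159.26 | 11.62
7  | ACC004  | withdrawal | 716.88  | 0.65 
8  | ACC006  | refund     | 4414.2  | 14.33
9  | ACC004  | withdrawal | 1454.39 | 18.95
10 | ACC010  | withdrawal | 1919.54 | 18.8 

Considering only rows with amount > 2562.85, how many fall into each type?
SELECT type, COUNT(*)
FROM transactions
WHERE amount > 2562.85
GROUP BY type

Note: WHERE filters rows before grouping.

Result:
  deposit: 1
  payment: 2
  refund: 1
  withdrawal: 1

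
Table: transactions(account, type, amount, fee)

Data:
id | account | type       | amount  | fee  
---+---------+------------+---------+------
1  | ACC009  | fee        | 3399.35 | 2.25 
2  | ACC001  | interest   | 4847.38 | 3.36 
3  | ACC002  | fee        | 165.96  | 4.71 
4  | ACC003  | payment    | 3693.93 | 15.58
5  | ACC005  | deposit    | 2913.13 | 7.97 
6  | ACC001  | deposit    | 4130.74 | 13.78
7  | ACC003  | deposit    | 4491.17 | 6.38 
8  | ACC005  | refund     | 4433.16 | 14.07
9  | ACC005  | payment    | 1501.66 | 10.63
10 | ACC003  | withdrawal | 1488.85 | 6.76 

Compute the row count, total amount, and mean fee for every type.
SELECT type,
       COUNT(*) as cnt,
       SUM(amount) as total_amount,
       AVG(fee) as avg_fee
FROM transactions
GROUP BY type

Result:
  deposit: 3 records, 11535.04 total amount, 9.38 avg fee
  fee: 2 records, 3565.31 total amount, 3.48 avg fee
  interest: 1 records, 4847.38 total amount, 3.36 avg fee
  payment: 2 records, 5195.59 total amount, 13.11 avg fee
  refund: 1 records, 4433.16 total amount, 14.07 avg fee
  withdrawal: 1 records, 1488.85 total amount, 6.76 avg fee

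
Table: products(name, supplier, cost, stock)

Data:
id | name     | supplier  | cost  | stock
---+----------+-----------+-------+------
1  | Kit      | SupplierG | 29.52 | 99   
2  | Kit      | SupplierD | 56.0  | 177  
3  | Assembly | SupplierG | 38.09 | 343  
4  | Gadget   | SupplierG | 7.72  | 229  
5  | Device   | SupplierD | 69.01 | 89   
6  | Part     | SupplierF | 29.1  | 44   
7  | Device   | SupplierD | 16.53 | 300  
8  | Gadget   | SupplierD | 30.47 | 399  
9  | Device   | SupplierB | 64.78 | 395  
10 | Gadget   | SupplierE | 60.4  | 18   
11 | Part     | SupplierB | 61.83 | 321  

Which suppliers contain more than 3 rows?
SELECT supplier, COUNT(*) as cnt
FROM products
GROUP BY supplier
HAVING COUNT(*) > 3

Result:
  SupplierD: 4

Note: HAVING filters groups after aggregation, WHERE filters rows before.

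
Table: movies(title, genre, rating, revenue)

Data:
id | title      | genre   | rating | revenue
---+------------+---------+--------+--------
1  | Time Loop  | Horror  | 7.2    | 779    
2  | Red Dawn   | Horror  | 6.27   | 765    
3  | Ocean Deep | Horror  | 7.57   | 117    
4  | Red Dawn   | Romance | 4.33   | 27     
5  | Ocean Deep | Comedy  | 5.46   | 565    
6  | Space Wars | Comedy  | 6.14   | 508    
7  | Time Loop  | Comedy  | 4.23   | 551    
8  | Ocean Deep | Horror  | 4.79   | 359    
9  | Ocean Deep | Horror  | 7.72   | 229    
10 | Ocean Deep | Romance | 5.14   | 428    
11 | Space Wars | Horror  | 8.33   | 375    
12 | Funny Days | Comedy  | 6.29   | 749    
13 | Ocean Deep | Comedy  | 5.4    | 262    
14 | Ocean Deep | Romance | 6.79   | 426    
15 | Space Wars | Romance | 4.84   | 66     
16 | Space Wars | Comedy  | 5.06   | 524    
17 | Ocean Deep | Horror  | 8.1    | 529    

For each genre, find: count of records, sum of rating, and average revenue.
SELECT genre,
       COUNT(*) as cnt,
       SUM(rating) as total_rating,
       AVG(revenue) as avg_revenue
FROM movies
GROUP BY genre

Result:
  Comedy: 6 records, 32.58 total rating, 526.50 avg revenue
  Horror: 7 records, 49.98 total rating, 450.43 avg revenue
  Romance: 4 records, 21.10 total rating, 236.75 avg revenue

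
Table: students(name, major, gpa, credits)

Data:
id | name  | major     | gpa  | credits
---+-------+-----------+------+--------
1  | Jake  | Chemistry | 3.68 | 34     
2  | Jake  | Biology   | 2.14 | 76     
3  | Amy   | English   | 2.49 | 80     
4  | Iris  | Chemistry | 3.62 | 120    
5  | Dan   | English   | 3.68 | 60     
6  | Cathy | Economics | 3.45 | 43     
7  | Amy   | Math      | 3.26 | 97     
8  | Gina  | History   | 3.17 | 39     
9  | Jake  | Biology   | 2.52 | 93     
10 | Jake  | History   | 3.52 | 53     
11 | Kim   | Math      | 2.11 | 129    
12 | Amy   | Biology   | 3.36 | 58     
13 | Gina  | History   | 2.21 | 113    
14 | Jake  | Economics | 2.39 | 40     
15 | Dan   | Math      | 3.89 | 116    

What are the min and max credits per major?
SELECT major, MIN(credits), MAX(credits)
FROM students
GROUP BY major

Result:
  Biology: min=58, max=93
  Chemistry: min=34, max=120
  Economics: min=40, max=43
  English: min=60, max=80
  History: min=39, max=113
  Math: min=97, max=129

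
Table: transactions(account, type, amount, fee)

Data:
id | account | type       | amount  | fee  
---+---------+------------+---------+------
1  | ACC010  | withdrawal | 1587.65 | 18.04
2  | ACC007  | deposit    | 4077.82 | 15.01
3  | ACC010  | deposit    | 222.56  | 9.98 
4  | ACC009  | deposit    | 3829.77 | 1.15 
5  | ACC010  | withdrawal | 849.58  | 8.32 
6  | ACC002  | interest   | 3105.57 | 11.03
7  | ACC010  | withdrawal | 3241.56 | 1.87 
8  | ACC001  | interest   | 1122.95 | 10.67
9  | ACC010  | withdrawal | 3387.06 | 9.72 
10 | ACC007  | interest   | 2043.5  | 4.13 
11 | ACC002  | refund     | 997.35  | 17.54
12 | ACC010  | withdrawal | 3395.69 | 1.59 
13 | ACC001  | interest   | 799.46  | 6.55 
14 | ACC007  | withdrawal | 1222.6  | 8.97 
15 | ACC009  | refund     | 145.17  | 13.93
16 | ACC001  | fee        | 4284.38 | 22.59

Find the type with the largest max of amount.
SELECT type, MAX(amount) as val
FROM transactions
GROUP BY type
ORDER BY val DESC
LIMIT 1

Result: fee with max(amount) = 4284.38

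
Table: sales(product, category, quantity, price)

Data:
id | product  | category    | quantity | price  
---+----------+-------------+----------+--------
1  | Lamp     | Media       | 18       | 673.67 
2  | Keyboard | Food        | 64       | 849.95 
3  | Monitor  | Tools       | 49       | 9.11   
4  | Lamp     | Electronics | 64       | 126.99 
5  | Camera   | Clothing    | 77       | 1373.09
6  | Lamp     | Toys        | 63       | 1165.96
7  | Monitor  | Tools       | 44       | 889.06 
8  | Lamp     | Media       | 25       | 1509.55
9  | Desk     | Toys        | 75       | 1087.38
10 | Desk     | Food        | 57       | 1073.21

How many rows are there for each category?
SELECT category, COUNT(*) as count
FROM sales
GROUP BY category

Result:
  Clothing: 1
  Electronics: 1
  Food: 2
  Media: 2
  Tools: 2
  Toys: 2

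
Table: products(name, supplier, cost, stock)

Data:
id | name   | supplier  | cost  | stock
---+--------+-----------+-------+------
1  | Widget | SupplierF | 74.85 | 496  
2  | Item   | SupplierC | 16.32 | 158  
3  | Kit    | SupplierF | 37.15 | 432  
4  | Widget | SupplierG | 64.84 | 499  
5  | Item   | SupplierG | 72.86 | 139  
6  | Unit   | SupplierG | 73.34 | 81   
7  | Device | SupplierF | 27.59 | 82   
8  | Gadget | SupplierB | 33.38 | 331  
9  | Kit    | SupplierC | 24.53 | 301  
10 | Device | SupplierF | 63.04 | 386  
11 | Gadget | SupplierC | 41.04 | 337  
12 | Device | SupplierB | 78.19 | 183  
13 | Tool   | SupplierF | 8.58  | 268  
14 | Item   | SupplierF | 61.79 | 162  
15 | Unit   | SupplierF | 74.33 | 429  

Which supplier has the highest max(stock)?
SELECT supplier, MAX(stock) as val
FROM products
GROUP BY supplier
ORDER BY val DESC
LIMIT 1

Result: SupplierG with max(stock) = 499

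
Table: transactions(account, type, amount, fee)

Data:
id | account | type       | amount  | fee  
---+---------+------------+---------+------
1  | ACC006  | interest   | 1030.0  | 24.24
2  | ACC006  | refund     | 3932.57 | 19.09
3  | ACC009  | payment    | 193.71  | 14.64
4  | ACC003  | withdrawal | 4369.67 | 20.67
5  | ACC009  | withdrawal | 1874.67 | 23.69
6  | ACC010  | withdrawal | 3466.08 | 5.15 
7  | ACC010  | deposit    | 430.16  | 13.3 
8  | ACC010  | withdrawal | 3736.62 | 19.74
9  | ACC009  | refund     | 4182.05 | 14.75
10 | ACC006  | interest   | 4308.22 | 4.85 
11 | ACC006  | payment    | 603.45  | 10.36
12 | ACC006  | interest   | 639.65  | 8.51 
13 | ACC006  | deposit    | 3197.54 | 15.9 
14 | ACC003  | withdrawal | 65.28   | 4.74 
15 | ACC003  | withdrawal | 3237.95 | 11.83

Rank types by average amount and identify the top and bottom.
SELECT type, AVG(amount)
FROM transactions
GROUP BY type
ORDER BY AVG(amount)

All groups:
  payment: 398.58
  deposit: 1813.85
  interest: 1992.62
  withdrawal: 2791.71
  refund: 4057.31

Highest: refund (4057.31)
Lowest: payment (398.58)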